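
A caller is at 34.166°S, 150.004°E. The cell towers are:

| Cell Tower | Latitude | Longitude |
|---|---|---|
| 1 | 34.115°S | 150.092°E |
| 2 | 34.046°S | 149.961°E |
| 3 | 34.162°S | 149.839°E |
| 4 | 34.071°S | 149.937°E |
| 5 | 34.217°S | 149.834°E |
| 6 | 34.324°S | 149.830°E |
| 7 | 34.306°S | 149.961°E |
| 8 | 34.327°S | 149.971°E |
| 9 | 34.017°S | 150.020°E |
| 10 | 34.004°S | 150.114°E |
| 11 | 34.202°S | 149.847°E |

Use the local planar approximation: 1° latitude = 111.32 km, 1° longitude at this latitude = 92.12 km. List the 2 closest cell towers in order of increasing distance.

1, 4

Distances from 34.166°S, 150.004°E:
1: √((0.051·111.32)² + (0.088·92.12)²) = √(32.23196 + 65.71632) = 9.897 km
2: √((0.120·111.32)² + (-0.043·92.12)²) = √(178.44685 + 15.69079) = 13.933 km
3: √((0.004·111.32)² + (-0.165·92.12)²) = √(0.19827 + 231.03392) = 15.206 km
4: √((0.095·111.32)² + (-0.067·92.12)²) = √(111.83909 + 38.09408) = 12.245 km
5: √((-0.051·111.32)² + (-0.170·92.12)²) = √(32.23196 + 245.24813) = 16.658 km
6: √((-0.158·111.32)² + (-0.174·92.12)²) = √(309.35744 + 256.92499) = 23.797 km
7: √((-0.140·111.32)² + (-0.043·92.12)²) = √(242.88599 + 15.69079) = 16.080 km
8: √((-0.161·111.32)² + (-0.033·92.12)²) = √(321.21672 + 9.24136) = 18.179 km
9: √((0.149·111.32)² + (0.016·92.12)²) = √(275.11795 + 2.17244) = 16.652 km
10: √((0.162·111.32)² + (0.110·92.12)²) = √(325.21939 + 102.68174) = 20.686 km
11: √((-0.036·111.32)² + (-0.157·92.12)²) = √(16.06022 + 209.17374) = 15.008 km
Sorted: 1 (9.897 km) < 4 (12.245 km) < 2 (13.933 km) < 11 (15.008 km) < …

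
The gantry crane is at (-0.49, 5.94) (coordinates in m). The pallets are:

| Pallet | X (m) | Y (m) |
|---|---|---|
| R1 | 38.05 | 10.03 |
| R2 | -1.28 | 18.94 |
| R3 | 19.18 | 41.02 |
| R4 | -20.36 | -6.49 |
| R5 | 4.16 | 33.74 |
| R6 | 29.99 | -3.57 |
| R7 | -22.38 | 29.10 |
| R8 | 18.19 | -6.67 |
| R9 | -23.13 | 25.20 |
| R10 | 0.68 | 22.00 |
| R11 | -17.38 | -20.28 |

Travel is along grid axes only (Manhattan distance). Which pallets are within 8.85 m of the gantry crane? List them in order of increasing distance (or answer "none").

Distances from (-0.49, 5.94):
R1: |38.54| + |4.09| = 38.54 + 4.09 = 42.63 m
R2: |-0.79| + |13.00| = 0.79 + 13.00 = 13.79 m
R3: |19.67| + |35.08| = 19.67 + 35.08 = 54.75 m
R4: |-19.87| + |-12.43| = 19.87 + 12.43 = 32.30 m
R5: |4.65| + |27.80| = 4.65 + 27.80 = 32.45 m
R6: |30.48| + |-9.51| = 30.48 + 9.51 = 39.99 m
R7: |-21.89| + |23.16| = 21.89 + 23.16 = 45.05 m
R8: |18.68| + |-12.61| = 18.68 + 12.61 = 31.29 m
R9: |-22.64| + |19.26| = 22.64 + 19.26 = 41.90 m
R10: |1.17| + |16.06| = 1.17 + 16.06 = 17.23 m
R11: |-16.89| + |-26.22| = 16.89 + 26.22 = 43.11 m
Threshold 8.85 m: none within range.

none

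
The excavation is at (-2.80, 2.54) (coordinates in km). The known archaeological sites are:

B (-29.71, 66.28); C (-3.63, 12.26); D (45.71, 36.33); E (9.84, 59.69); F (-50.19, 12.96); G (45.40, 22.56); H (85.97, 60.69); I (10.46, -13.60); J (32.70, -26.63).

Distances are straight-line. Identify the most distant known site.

Distances from (-2.80, 2.54):
B: 69.19 km
C: 9.76 km
D: 59.12 km
E: 58.53 km
F: 48.52 km
G: 52.19 km
H: 106.12 km
I: 20.89 km
J: 45.95 km
Maximum: H at 106.12 km.

H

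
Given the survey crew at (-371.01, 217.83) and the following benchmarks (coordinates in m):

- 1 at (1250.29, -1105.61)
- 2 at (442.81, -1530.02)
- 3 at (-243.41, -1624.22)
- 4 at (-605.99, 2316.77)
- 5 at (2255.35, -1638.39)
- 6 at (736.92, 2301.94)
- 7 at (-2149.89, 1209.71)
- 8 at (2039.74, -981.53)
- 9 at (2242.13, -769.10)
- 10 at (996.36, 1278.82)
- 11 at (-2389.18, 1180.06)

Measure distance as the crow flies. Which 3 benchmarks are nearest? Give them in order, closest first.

10, 3, 2

Distances from (-371.01, 217.83):
1: √((1621.30)² + (-1323.44)²) = √(2628613.6900 + 1751493.4336) = 2092.87 m
2: √((813.82)² + (-1747.85)²) = √(662302.9924 + 3054979.6225) = 1928.03 m
3: √((127.60)² + (-1842.05)²) = √(16281.7600 + 3393148.2025) = 1846.46 m
4: √((-234.98)² + (2098.94)²) = √(55215.6004 + 4405549.1236) = 2112.05 m
5: √((2626.36)² + (-1856.22)²) = √(6897766.8496 + 3445552.6884) = 3216.10 m
6: √((1107.93)² + (2084.11)²) = √(1227508.8849 + 4343514.4921) = 2360.30 m
7: √((-1778.88)² + (991.88)²) = √(3164414.0544 + 983825.9344) = 2036.72 m
8: √((2410.75)² + (-1199.36)²) = √(5811715.5625 + 1438464.4096) = 2692.62 m
9: √((2613.14)² + (-986.93)²) = √(6828500.6596 + 974030.8249) = 2793.30 m
10: √((1367.37)² + (1060.99)²) = √(1869700.7169 + 1125699.7801) = 1730.72 m
11: √((-2018.17)² + (962.23)²) = √(4073010.1489 + 925886.5729) = 2235.82 m
Sorted: 10 (1730.72 m) < 3 (1846.46 m) < 2 (1928.03 m) < 7 (2036.72 m) < 1 (2092.87 m) < …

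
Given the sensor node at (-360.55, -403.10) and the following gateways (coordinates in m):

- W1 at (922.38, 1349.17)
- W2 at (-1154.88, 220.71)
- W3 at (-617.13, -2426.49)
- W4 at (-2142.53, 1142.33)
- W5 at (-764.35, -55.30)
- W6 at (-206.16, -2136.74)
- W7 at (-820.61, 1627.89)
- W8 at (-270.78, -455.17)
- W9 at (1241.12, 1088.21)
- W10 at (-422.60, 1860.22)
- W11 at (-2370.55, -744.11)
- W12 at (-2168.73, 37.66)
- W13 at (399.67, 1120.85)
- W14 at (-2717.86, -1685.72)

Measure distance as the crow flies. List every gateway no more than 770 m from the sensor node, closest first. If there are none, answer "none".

W8, W5

Distances from (-360.55, -403.10):
W1: √((1282.93)² + (1752.27)²) = √(1645909.3849 + 3070450.1529) = 2171.72 m
W2: √((-794.33)² + (623.81)²) = √(630960.1489 + 389138.9161) = 1010.00 m
W3: √((-256.58)² + (-2023.39)²) = √(65833.2964 + 4094107.0921) = 2039.59 m
W4: √((-1781.98)² + (1545.43)²) = √(3175452.7204 + 2388353.8849) = 2358.77 m
W5: √((-403.80)² + (347.80)²) = √(163054.4400 + 120964.8400) = 532.93 m
W6: √((154.39)² + (-1733.64)²) = √(23836.2721 + 3005507.6496) = 1740.50 m
W7: √((-460.06)² + (2030.99)²) = √(211655.2036 + 4124920.3801) = 2082.44 m
W8: √((89.77)² + (-52.07)²) = √(8058.6529 + 2711.2849) = 103.78 m
W9: √((1601.67)² + (1491.31)²) = √(2565346.7889 + 2224005.5161) = 2188.46 m
W10: √((-62.05)² + (2263.32)²) = √(3850.2025 + 5122617.4224) = 2264.17 m
W11: √((-2010.00)² + (-341.01)²) = √(4040100.0000 + 116287.8201) = 2038.72 m
W12: √((-1808.18)² + (440.76)²) = √(3269514.9124 + 194269.3776) = 1861.12 m
W13: √((760.22)² + (1523.95)²) = √(577934.4484 + 2322423.6025) = 1703.04 m
W14: √((-2357.31)² + (-1282.62)²) = √(5556910.4361 + 1645114.0644) = 2683.66 m
Threshold 770 m: W8 (103.78 m), W5 (532.93 m) are within range.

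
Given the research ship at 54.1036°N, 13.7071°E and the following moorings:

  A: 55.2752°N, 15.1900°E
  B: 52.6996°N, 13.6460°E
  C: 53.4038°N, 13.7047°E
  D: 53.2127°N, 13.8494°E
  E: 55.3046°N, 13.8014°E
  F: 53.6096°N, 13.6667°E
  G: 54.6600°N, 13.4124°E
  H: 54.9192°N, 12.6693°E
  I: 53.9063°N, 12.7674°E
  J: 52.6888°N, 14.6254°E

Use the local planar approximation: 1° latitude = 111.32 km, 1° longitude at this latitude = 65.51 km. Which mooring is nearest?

Distances from 54.1036°N, 13.7071°E:
A: 162.6258 km
B: 156.3445 km
C: 77.9019 km
D: 99.6121 km
E: 133.8380 km
F: 55.0557 km
G: 64.8775 km
H: 113.4259 km
I: 65.3605 km
J: 168.5936 km
Minimum: F at 55.0557 km.

F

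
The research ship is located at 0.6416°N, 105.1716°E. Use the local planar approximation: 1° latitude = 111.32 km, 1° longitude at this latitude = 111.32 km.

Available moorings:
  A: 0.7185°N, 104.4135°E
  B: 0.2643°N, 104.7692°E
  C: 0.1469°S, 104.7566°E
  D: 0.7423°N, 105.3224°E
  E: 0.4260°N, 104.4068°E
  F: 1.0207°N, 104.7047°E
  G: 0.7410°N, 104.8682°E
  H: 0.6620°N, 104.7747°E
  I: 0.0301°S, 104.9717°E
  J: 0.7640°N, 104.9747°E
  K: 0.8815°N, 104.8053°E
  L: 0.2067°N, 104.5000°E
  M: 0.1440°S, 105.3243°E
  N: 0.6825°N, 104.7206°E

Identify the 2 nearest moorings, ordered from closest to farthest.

D, J

Distances from 0.6416°N, 105.1716°E:
A: √((0.0769·111.32)² + (-0.7581·111.32)²) = √(73.282297 + 7121.957679) = 84.8248 km
B: √((-0.3773·111.32)² + (-0.4024·111.32)²) = √(1764.087025 + 2006.607076) = 61.4060 km
C: √((-0.7885·111.32)² + (-0.4150·111.32)²) = √(7704.594577 + 2134.236725) = 99.1909 km
D: √((0.1007·111.32)² + (0.1508·111.32)²) = √(125.662396 + 281.805249) = 20.1858 km
E: √((-0.2156·111.32)² + (-0.7648·111.32)²) = √(576.028416 + 7248.400036) = 88.4558 km
F: √((0.3791·111.32)² + (-0.4669·111.32)²) = √(1780.959175 + 2701.432642) = 66.9507 km
G: √((0.0994·111.32)² + (-0.3034·111.32)²) = √(122.438828 + 1140.716040) = 35.5409 km
H: √((0.0204·111.32)² + (-0.3969·111.32)²) = √(5.157114 + 1952.129359) = 44.2412 km
I: √((-0.6717·111.32)² + (-0.1999·111.32)²) = √(5591.097837 + 495.190134) = 78.0147 km
J: √((0.1224·111.32)² + (-0.1969·111.32)²) = √(185.656103 + 480.438528) = 25.8088 km
K: √((0.2399·111.32)² + (-0.3663·111.32)²) = √(713.192703 + 1662.724257) = 48.7434 km
L: √((-0.4349·111.32)² + (-0.6716·111.32)²) = √(2343.825153 + 5589.433201) = 89.0688 km
M: √((-0.7856·111.32)² + (0.1527·111.32)²) = √(7648.025810 + 288.951178) = 89.0897 km
N: √((0.0409·111.32)² + (-0.4510·111.32)²) = √(20.729700 + 2520.574156) = 50.4113 km
Sorted: D (20.1858 km) < J (25.8088 km) < G (35.5409 km) < H (44.2412 km) < …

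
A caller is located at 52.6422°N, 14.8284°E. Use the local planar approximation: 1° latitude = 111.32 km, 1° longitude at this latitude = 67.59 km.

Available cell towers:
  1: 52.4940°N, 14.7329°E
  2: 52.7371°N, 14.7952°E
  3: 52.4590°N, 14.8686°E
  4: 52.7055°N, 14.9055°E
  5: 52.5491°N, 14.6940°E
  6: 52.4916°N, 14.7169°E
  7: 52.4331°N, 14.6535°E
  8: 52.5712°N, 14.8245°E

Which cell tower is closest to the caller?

8

Distances from 52.6422°N, 14.8284°E:
1: √((-0.1482·111.32)² + (-0.0955·67.59)²) = √(272.171598 + 41.665024) = 17.7154 km
2: √((0.0949·111.32)² + (-0.0332·67.59)²) = √(111.603758 + 5.035482) = 10.8000 km
3: √((-0.1832·111.32)² + (0.0402·67.59)²) = √(415.908057 + 7.382730) = 20.5740 km
4: √((0.0633·111.32)² + (0.0771·67.59)²) = √(49.653951 + 27.156491) = 8.7642 km
5: √((-0.0931·111.32)² + (-0.1344·67.59)²) = √(107.410257 + 82.520800) = 13.7815 km
6: √((-0.1506·111.32)² + (-0.1115·67.59)²) = √(281.058251 + 56.795592) = 18.3808 km
7: √((-0.2091·111.32)² + (-0.1749·67.59)²) = √(541.819288 + 139.747649) = 26.1068 km
8: √((-0.0710·111.32)² + (-0.0039·67.59)²) = √(62.468790 + 0.069485) = 7.9081 km
Minimum: 8 at 7.9081 km.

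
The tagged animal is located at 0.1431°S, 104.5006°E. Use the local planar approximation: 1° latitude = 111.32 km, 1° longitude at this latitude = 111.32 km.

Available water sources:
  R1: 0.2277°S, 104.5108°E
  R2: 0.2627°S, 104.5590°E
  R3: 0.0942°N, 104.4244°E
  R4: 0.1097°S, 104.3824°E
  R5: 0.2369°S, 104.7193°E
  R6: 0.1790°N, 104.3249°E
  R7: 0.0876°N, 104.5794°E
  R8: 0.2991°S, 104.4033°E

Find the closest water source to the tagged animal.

R1

Distances from 0.1431°S, 104.5006°E:
R1: √((-0.0846·111.32)² + (0.0102·111.32)²) = √(88.692546 + 1.289278) = 9.4859 km
R2: √((-0.1196·111.32)² + (0.0584·111.32)²) = √(177.259188 + 42.264145) = 14.8163 km
R3: √((0.2373·111.32)² + (-0.0762·111.32)²) = √(697.817524 + 71.954231) = 27.7448 km
R4: √((0.0334·111.32)² + (-0.1182·111.32)²) = √(13.824178 + 173.133596) = 13.6733 km
R5: √((-0.0938·111.32)² + (0.2187·111.32)²) = √(109.031521 + 592.712329) = 26.4904 km
R6: √((0.3221·111.32)² + (-0.1757·111.32)²) = √(1285.665070 + 382.551508) = 40.8438 km
R7: √((0.2307·111.32)² + (0.0788·111.32)²) = √(659.540675 + 76.948265) = 27.1383 km
R8: √((-0.1560·111.32)² + (-0.0973·111.32)²) = √(301.575177 + 117.320006) = 20.4669 km
Minimum: R1 at 9.4859 km.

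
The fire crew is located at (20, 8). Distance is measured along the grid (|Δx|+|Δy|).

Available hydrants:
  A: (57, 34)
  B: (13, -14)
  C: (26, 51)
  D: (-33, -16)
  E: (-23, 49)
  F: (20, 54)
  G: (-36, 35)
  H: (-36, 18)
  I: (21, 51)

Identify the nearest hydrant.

B

Distances from (20, 8):
A: 63
B: 29
C: 49
D: 77
E: 84
F: 46
G: 83
H: 66
I: 44
Minimum: B at 29.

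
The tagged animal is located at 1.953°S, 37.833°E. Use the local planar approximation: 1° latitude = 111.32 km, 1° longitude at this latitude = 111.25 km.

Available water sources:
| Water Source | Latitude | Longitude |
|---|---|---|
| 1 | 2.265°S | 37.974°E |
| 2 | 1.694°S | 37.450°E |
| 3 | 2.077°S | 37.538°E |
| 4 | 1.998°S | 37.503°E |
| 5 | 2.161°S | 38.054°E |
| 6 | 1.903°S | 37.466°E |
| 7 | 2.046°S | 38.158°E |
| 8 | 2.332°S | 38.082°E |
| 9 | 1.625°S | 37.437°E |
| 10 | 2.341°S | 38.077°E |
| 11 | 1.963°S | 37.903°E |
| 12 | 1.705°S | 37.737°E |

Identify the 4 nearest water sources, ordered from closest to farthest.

11, 12, 5, 3

Distances from 1.953°S, 37.833°E:
1: 38.110 km
2: 51.447 km
3: 35.604 km
4: 37.053 km
5: 33.773 km
6: 41.206 km
7: 37.609 km
8: 50.472 km
9: 57.219 km
10: 51.014 km
11: 7.867 km
12: 29.601 km
Sorted: 11 (7.867 km) < 12 (29.601 km) < 5 (33.773 km) < 3 (35.604 km) < 4 (37.053 km) < 7 (37.609 km) < …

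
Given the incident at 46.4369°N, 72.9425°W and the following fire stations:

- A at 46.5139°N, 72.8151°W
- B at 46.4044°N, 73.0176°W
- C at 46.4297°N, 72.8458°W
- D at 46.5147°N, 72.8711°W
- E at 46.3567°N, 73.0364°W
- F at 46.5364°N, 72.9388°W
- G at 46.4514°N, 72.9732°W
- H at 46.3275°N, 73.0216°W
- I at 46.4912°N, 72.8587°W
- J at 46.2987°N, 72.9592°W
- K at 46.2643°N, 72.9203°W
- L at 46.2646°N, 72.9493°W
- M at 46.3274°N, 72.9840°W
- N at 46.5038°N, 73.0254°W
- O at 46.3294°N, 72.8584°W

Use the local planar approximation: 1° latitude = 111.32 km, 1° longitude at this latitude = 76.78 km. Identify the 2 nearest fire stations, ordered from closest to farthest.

Distances from 46.4369°N, 72.9425°W:
A: √((0.0770·111.32)² + (0.1274·76.78)²) = √(73.473012 + 95.683063) = 13.0060 km
B: √((-0.0325·111.32)² + (-0.0751·76.78)²) = √(13.089200 + 33.248809) = 6.8072 km
C: √((-0.0072·111.32)² + (0.0967·76.78)²) = √(0.642409 + 55.125071) = 7.4678 km
D: √((0.0778·111.32)² + (0.0714·76.78)²) = √(75.007655 + 30.053333) = 10.2499 km
E: √((-0.0802·111.32)² + (-0.0939·76.78)²) = √(79.706756 + 51.978938) = 11.4754 km
F: √((0.0995·111.32)² + (0.0037·76.78)²) = √(122.685308 + 0.080705) = 11.0800 km
G: √((0.0145·111.32)² + (-0.0307·76.78)²) = √(2.605448 + 5.556137) = 2.8568 km
H: √((-0.1094·111.32)² + (-0.0791·76.78)²) = √(148.313621 + 36.884949) = 13.6088 km
I: √((0.0543·111.32)² + (0.0838·76.78)²) = √(36.538108 + 41.398466) = 8.8282 km
J: √((-0.1382·111.32)² + (-0.0167·76.78)²) = √(236.680502 + 1.644104) = 15.4378 km
K: √((-0.1726·111.32)² + (0.0222·76.78)²) = √(369.171340 + 2.905375) = 19.2893 km
L: √((-0.1723·111.32)² + (-0.0068·76.78)²) = √(367.889125 + 0.272593) = 19.1875 km
M: √((-0.1095·111.32)² + (-0.0415·76.78)²) = √(148.584885 + 10.152954) = 12.5991 km
N: √((0.0669·111.32)² + (-0.0829·76.78)²) = √(55.462396 + 40.514014) = 9.7968 km
O: √((-0.1075·111.32)² + (0.0841·76.78)²) = √(143.206696 + 41.695406) = 13.5979 km
Sorted: G (2.8568 km) < B (6.8072 km) < C (7.4678 km) < I (8.8282 km) < …

G, B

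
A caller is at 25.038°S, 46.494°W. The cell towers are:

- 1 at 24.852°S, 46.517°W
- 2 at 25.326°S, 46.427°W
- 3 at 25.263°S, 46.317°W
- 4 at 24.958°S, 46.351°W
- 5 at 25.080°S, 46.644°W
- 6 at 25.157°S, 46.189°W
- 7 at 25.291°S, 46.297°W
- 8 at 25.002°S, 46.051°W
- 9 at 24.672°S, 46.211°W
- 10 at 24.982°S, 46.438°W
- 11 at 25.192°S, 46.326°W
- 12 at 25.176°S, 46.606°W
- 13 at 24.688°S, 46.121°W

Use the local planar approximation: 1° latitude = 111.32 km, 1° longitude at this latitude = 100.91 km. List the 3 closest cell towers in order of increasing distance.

Distances from 25.038°S, 46.494°W:
1: √((0.186·111.32)² + (-0.023·100.91)²) = √(428.71856 + 5.38672) = 20.835 km
2: √((-0.288·111.32)² + (0.067·100.91)²) = √(1027.85386 + 45.71072) = 32.765 km
3: √((-0.225·111.32)² + (0.177·100.91)²) = √(627.35221 + 319.01782) = 30.763 km
4: √((0.080·111.32)² + (0.143·100.91)²) = √(79.30971 + 208.22865) = 16.957 km
5: √((-0.042·111.32)² + (-0.150·100.91)²) = √(21.85974 + 229.11363) = 15.842 km
6: √((-0.119·111.32)² + (0.305·100.91)²) = √(175.48513 + 947.25758) = 33.507 km
7: √((-0.253·111.32)² + (0.197·100.91)²) = √(793.20864 + 395.18538) = 34.473 km
8: √((0.036·111.32)² + (0.443·100.91)²) = √(16.06022 + 1998.36983) = 44.882 km
9: √((0.366·111.32)² + (0.283·100.91)²) = √(1660.00183 + 815.53252) = 49.755 km
10: √((0.056·111.32)² + (0.056·100.91)²) = √(38.86176 + 31.93335) = 8.414 km
11: √((-0.154·111.32)² + (0.168·100.91)²) = √(293.89205 + 287.40014) = 24.110 km
12: √((-0.138·111.32)² + (-0.112·100.91)²) = √(235.99596 + 127.73340) = 19.072 km
13: √((0.350·111.32)² + (0.373·100.91)²) = √(1518.03744 + 1416.72669) = 54.173 km
Sorted: 10 (8.414 km) < 5 (15.842 km) < 4 (16.957 km) < 12 (19.072 km) < 1 (20.835 km) < …

10, 5, 4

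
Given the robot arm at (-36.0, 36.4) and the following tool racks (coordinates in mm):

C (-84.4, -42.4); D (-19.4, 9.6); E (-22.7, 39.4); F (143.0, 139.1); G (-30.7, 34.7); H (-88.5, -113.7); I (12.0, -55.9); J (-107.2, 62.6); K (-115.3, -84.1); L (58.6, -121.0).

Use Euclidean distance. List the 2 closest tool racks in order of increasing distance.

Distances from (-36.0, 36.4):
C: √((-48.4)² + (-78.8)²) = √(2342.560 + 6209.440) = 92.5 mm
D: √((16.6)² + (-26.8)²) = √(275.560 + 718.240) = 31.5 mm
E: √((13.3)² + (3.0)²) = √(176.890 + 9.000) = 13.6 mm
F: √((179.0)² + (102.7)²) = √(32041.000 + 10547.290) = 206.4 mm
G: √((5.3)² + (-1.7)²) = √(28.090 + 2.890) = 5.6 mm
H: √((-52.5)² + (-150.1)²) = √(2756.250 + 22530.010) = 159.0 mm
I: √((48.0)² + (-92.3)²) = √(2304.000 + 8519.290) = 104.0 mm
J: √((-71.2)² + (26.2)²) = √(5069.440 + 686.440) = 75.9 mm
K: √((-79.3)² + (-120.5)²) = √(6288.490 + 14520.250) = 144.3 mm
L: √((94.6)² + (-157.4)²) = √(8949.160 + 24774.760) = 183.6 mm
Sorted: G (5.6 mm) < E (13.6 mm) < D (31.5 mm) < J (75.9 mm) < …

G, E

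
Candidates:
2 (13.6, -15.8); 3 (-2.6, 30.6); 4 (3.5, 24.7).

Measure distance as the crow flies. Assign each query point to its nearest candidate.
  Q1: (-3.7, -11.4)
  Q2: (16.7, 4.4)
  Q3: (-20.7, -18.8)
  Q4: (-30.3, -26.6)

Q1→2; Q2→2; Q3→2; Q4→2

Q1 at (-3.7, -11.4):
  2: √((17.3)² + (-4.4)²) = √(299.290 + 19.360) = 17.9
  3: √((1.1)² + (42.0)²) = √(1.210 + 1764.000) = 42.0
  4: √((7.2)² + (36.1)²) = √(51.840 + 1303.210) = 36.8
  → nearest: 2 (17.9)
Q2 at (16.7, 4.4):
  2: √((-3.1)² + (-20.2)²) = √(9.610 + 408.040) = 20.4
  3: √((-19.3)² + (26.2)²) = √(372.490 + 686.440) = 32.5
  4: √((-13.2)² + (20.3)²) = √(174.240 + 412.090) = 24.2
  → nearest: 2 (20.4)
Q3 at (-20.7, -18.8):
  2: √((34.3)² + (3.0)²) = √(1176.490 + 9.000) = 34.4
  3: √((18.1)² + (49.4)²) = √(327.610 + 2440.360) = 52.6
  4: √((24.2)² + (43.5)²) = √(585.640 + 1892.250) = 49.8
  → nearest: 2 (34.4)
Q4 at (-30.3, -26.6):
  2: √((43.9)² + (10.8)²) = √(1927.210 + 116.640) = 45.2
  3: √((27.7)² + (57.2)²) = √(767.290 + 3271.840) = 63.6
  4: √((33.8)² + (51.3)²) = √(1142.440 + 2631.690) = 61.4
  → nearest: 2 (45.2)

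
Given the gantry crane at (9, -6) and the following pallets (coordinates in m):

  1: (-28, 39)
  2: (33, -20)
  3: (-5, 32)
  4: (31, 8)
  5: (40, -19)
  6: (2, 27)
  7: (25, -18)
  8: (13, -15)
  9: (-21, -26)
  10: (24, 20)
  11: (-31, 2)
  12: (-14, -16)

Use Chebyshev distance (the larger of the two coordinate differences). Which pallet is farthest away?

Distances from (9, -6):
1: max(|-37|, |45|) = 45 m
2: max(|24|, |-14|) = 24 m
3: max(|-14|, |38|) = 38 m
4: max(|22|, |14|) = 22 m
5: max(|31|, |-13|) = 31 m
6: max(|-7|, |33|) = 33 m
7: max(|16|, |-12|) = 16 m
8: max(|4|, |-9|) = 9 m
9: max(|-30|, |-20|) = 30 m
10: max(|15|, |26|) = 26 m
11: max(|-40|, |8|) = 40 m
12: max(|-23|, |-10|) = 23 m
Maximum: 1 at 45 m.

1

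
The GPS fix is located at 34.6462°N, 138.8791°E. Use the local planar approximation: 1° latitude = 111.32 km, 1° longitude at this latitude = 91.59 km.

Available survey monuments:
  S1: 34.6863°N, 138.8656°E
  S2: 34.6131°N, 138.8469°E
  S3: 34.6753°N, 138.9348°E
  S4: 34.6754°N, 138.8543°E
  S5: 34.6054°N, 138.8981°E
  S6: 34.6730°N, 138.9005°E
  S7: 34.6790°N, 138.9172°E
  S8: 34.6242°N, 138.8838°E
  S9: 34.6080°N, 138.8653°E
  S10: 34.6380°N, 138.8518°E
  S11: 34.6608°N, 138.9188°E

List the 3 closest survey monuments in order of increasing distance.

S8, S10, S6

Distances from 34.6462°N, 138.8791°E:
S1: √((0.0401·111.32)² + (-0.0135·91.59)²) = √(19.926689 + 1.528846) = 4.6320 km
S2: √((-0.0331·111.32)² + (-0.0322·91.59)²) = √(13.576955 + 8.697769) = 4.7196 km
S3: √((0.0291·111.32)² + (0.0557·91.59)²) = √(10.493790 + 26.025945) = 6.0432 km
S4: √((0.0292·111.32)² + (-0.0248·91.59)²) = √(10.566036 + 5.159403) = 3.9655 km
S5: √((-0.0408·111.32)² + (0.0190·91.59)²) = √(20.628456 + 3.028331) = 4.8638 km
S6: √((0.0268·111.32)² + (0.0214·91.59)²) = √(8.900532 + 3.841702) = 3.5696 km
S7: √((0.0328·111.32)² + (0.0381·91.59)²) = √(13.331962 + 12.177162) = 5.0507 km
S8: √((-0.0220·111.32)² + (0.0047·91.59)²) = √(5.997797 + 0.185307) = 2.4866 km
S9: √((-0.0382·111.32)² + (-0.0138·91.59)²) = √(18.083110 + 1.597549) = 4.4363 km
S10: √((-0.0082·111.32)² + (-0.0273·91.59)²) = √(0.833248 + 6.252035) = 2.6618 km
S11: √((0.0146·111.32)² + (0.0397·91.59)²) = √(2.641509 + 13.221390) = 3.9828 km
Sorted: S8 (2.4866 km) < S10 (2.6618 km) < S6 (3.5696 km) < S4 (3.9655 km) < S11 (3.9828 km) < …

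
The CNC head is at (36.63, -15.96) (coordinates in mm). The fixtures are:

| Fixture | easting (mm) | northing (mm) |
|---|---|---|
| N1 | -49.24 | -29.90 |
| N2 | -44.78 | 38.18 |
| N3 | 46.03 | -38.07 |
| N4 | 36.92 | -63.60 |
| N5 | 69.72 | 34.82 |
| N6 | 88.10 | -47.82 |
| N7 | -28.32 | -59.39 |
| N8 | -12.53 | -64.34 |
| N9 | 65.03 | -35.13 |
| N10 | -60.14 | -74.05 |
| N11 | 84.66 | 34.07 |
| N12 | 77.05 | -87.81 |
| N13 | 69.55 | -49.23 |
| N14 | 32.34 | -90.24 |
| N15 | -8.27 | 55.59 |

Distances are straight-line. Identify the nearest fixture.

N3

Distances from (36.63, -15.96):
N1: √((-85.87)² + (-13.94)²) = √(7373.6569 + 194.3236) = 86.99 mm
N2: √((-81.41)² + (54.14)²) = √(6627.5881 + 2931.1396) = 97.77 mm
N3: √((9.40)² + (-22.11)²) = √(88.3600 + 488.8521) = 24.03 mm
N4: √((0.29)² + (-47.64)²) = √(0.0841 + 2269.5696) = 47.64 mm
N5: √((33.09)² + (50.78)²) = √(1094.9481 + 2578.6084) = 60.61 mm
N6: √((51.47)² + (-31.86)²) = √(2649.1609 + 1015.0596) = 60.53 mm
N7: √((-64.95)² + (-43.43)²) = √(4218.5025 + 1886.1649) = 78.13 mm
N8: √((-49.16)² + (-48.38)²) = √(2416.7056 + 2340.6244) = 68.97 mm
N9: √((28.40)² + (-19.17)²) = √(806.5600 + 367.4889) = 34.26 mm
N10: √((-96.77)² + (-58.09)²) = √(9364.4329 + 3374.4481) = 112.87 mm
N11: √((48.03)² + (50.03)²) = √(2306.8809 + 2503.0009) = 69.35 mm
N12: √((40.42)² + (-71.85)²) = √(1633.7764 + 5162.4225) = 82.44 mm
N13: √((32.92)² + (-33.27)²) = √(1083.7264 + 1106.8929) = 46.80 mm
N14: √((-4.29)² + (-74.28)²) = √(18.4041 + 5517.5184) = 74.40 mm
N15: √((-44.90)² + (71.55)²) = √(2016.0100 + 5119.4025) = 84.47 mm
Minimum: N3 at 24.03 mm.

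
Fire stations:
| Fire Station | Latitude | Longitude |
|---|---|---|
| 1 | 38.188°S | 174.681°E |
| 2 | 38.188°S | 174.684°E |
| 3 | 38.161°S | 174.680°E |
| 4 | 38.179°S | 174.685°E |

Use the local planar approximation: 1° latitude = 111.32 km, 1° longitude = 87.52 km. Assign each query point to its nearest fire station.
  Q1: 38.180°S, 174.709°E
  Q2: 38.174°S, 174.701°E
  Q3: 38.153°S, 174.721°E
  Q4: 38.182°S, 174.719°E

Q1 at 38.180°S, 174.709°E:
  1: 2.607 km
  2: 2.362 km
  3: 3.304 km
  4: 2.103 km
  → nearest: 4 (2.103 km)
Q2 at 38.174°S, 174.701°E:
  1: 2.344 km
  2: 2.155 km
  3: 2.339 km
  4: 1.507 km
  → nearest: 4 (1.507 km)
Q3 at 38.153°S, 174.721°E:
  1: 5.238 km
  2: 5.066 km
  3: 3.697 km
  4: 4.278 km
  → nearest: 3 (3.697 km)
Q4 at 38.182°S, 174.719°E:
  1: 3.392 km
  2: 3.135 km
  3: 4.137 km
  4: 2.994 km
  → nearest: 4 (2.994 km)

Q1→4; Q2→4; Q3→3; Q4→4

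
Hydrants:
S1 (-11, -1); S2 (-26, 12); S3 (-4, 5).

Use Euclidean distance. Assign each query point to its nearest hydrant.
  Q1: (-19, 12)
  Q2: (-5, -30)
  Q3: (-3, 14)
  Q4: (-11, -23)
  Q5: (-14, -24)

Q1→S2; Q2→S1; Q3→S3; Q4→S1; Q5→S1

Q1 at (-19, 12):
  S1: √((8)² + (-13)²) = √(64.000 + 169.000) = 15.3
  S2: √((-7)² + (0)²) = √(49.000 + 0.000) = 7.0
  S3: √((15)² + (-7)²) = √(225.000 + 49.000) = 16.6
  → nearest: S2 (7.0)
Q2 at (-5, -30):
  S1: √((-6)² + (29)²) = √(36.000 + 841.000) = 29.6
  S2: √((-21)² + (42)²) = √(441.000 + 1764.000) = 47.0
  S3: √((1)² + (35)²) = √(1.000 + 1225.000) = 35.0
  → nearest: S1 (29.6)
Q3 at (-3, 14):
  S1: √((-8)² + (-15)²) = √(64.000 + 225.000) = 17.0
  S2: √((-23)² + (-2)²) = √(529.000 + 4.000) = 23.1
  S3: √((-1)² + (-9)²) = √(1.000 + 81.000) = 9.1
  → nearest: S3 (9.1)
Q4 at (-11, -23):
  S1: √((0)² + (22)²) = √(0.000 + 484.000) = 22.0
  S2: √((-15)² + (35)²) = √(225.000 + 1225.000) = 38.1
  S3: √((7)² + (28)²) = √(49.000 + 784.000) = 28.9
  → nearest: S1 (22.0)
Q5 at (-14, -24):
  S1: √((3)² + (23)²) = √(9.000 + 529.000) = 23.2
  S2: √((-12)² + (36)²) = √(144.000 + 1296.000) = 37.9
  S3: √((10)² + (29)²) = √(100.000 + 841.000) = 30.7
  → nearest: S1 (23.2)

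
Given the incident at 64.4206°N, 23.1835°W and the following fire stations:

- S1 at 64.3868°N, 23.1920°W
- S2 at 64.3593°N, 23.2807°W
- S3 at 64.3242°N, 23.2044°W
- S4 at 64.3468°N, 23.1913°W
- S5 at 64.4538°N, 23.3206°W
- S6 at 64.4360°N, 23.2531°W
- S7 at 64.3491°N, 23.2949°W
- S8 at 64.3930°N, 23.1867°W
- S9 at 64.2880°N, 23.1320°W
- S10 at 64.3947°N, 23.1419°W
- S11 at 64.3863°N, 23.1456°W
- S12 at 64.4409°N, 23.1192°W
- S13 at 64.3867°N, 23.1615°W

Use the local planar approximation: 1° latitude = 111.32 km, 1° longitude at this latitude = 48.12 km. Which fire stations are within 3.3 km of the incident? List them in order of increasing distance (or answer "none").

Distances from 64.4206°N, 23.1835°W:
S1: √((-0.0338·111.32)² + (-0.0085·48.12)²) = √(14.157279 + 0.167297) = 3.7848 km
S2: √((-0.0613·111.32)² + (-0.0972·48.12)²) = √(46.565830 + 21.876799) = 8.2730 km
S3: √((-0.0964·111.32)² + (-0.0209·48.12)²) = √(115.159684 + 1.011449) = 10.7783 km
S4: √((-0.0738·111.32)² + (-0.0078·48.12)²) = √(67.493060 + 0.140877) = 8.2240 km
S5: √((0.0332·111.32)² + (-0.1371·48.12)²) = √(13.659115 + 43.523734) = 7.5619 km
S6: √((0.0154·111.32)² + (-0.0696·48.12)²) = √(2.938920 + 11.216819) = 3.7624 km
S7: √((-0.0715·111.32)² + (-0.1114·48.12)²) = √(63.351730 + 28.735689) = 9.5962 km
S8: √((-0.0276·111.32)² + (-0.0032·48.12)²) = √(9.439838 + 0.023711) = 3.0763 km
S9: √((-0.1326·111.32)² + (0.0515·48.12)²) = √(217.888066 + 6.141376) = 14.9676 km
S10: √((-0.0259·111.32)² + (0.0416·48.12)²) = √(8.312773 + 4.007171) = 3.5100 km
S11: √((-0.0343·111.32)² + (0.0379·48.12)²) = √(14.579232 + 3.326057) = 4.2315 km
S12: √((0.0203·111.32)² + (0.0643·48.12)²) = √(5.106678 + 9.573554) = 3.8315 km
S13: √((-0.0339·111.32)² + (0.0220·48.12)²) = √(14.241174 + 1.120719) = 3.9194 km
Threshold 3.3 km: S8 (3.0763 km) is within range.

S8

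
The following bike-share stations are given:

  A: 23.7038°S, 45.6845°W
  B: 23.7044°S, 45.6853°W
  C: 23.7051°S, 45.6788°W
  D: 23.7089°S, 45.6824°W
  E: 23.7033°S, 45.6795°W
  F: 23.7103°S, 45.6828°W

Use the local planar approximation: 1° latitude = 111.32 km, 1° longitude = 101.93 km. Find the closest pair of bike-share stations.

Pairwise distances:
A–B: 0.1054 km
D–F: 0.1611 km
C–E: 0.2127 km
A–E: 0.5127 km
C–D: 0.5600 km
B–D: 0.5817 km
A–C: 0.5988 km
B–E: 0.6037 km
A–D: 0.6067 km
B–C: 0.6671 km
D–E: 0.6899 km
B–F: 0.7045 km
C–F: 0.7080 km
A–F: 0.7440 km
E–F: 0.8487 km
Closest pair: A–B at 0.1054 km.

A and B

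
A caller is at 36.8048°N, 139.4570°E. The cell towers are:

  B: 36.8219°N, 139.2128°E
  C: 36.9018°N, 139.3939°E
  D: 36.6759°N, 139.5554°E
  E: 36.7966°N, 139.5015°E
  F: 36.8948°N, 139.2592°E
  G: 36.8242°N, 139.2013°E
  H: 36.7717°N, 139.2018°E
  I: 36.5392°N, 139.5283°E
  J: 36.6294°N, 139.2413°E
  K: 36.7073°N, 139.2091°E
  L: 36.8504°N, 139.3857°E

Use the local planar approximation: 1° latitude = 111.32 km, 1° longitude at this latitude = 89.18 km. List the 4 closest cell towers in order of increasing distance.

Distances from 36.8048°N, 139.4570°E:
B: √((0.0171·111.32)² + (-0.2442·89.18)²) = √(3.623586 + 474.270656) = 21.8608 km
C: √((0.0970·111.32)² + (-0.0631·89.18)²) = √(116.597668 + 31.666033) = 12.1764 km
D: √((-0.1289·111.32)² + (0.0984·89.18)²) = √(205.898048 + 77.006101) = 16.8198 km
E: √((-0.0082·111.32)² + (0.0445·89.18)²) = √(0.833248 + 15.749072) = 4.0721 km
F: √((0.0900·111.32)² + (-0.1978·89.18)²) = √(100.376353 + 311.162685) = 20.2864 km
G: √((0.0194·111.32)² + (-0.2557·89.18)²) = √(4.663907 + 519.991677) = 22.9054 km
H: √((-0.0331·111.32)² + (-0.2552·89.18)²) = √(13.576955 + 517.960064) = 23.0551 km
I: √((-0.2656·111.32)² + (0.0713·89.18)²) = √(874.183362 + 40.430955) = 30.2426 km
J: √((-0.1754·111.32)² + (-0.2157·89.18)²) = √(381.246244 + 370.028543) = 27.4094 km
K: √((-0.0975·111.32)² + (-0.2479·89.18)²) = √(117.802804 + 488.751372) = 24.6283 km
L: √((0.0456·111.32)² + (-0.0713·89.18)²) = √(25.767725 + 40.430955) = 8.1363 km
Sorted: E (4.0721 km) < L (8.1363 km) < C (12.1764 km) < D (16.8198 km) < F (20.2864 km) < B (21.8608 km) < …

E, L, C, D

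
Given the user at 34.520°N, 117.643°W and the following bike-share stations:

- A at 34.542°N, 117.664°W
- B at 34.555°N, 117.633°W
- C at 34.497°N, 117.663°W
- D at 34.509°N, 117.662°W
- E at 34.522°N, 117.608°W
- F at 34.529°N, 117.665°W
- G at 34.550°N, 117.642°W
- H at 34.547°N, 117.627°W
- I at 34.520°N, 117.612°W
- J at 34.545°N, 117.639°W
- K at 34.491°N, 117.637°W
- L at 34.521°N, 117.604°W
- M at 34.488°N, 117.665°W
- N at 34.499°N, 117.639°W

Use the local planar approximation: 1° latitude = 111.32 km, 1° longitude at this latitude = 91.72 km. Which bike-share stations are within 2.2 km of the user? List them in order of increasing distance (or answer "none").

D

Distances from 34.520°N, 117.643°W:
A: √((0.022·111.32)² + (-0.021·91.72)²) = √(5.99780 + 3.70994) = 3.116 km
B: √((0.035·111.32)² + (0.010·91.72)²) = √(15.18037 + 0.84126) = 4.003 km
C: √((-0.023·111.32)² + (-0.020·91.72)²) = √(6.55544 + 3.36502) = 3.150 km
D: √((-0.011·111.32)² + (-0.019·91.72)²) = √(1.49945 + 3.03693) = 2.130 km
E: √((0.002·111.32)² + (0.035·91.72)²) = √(0.04957 + 10.30538) = 3.218 km
F: √((0.009·111.32)² + (-0.022·91.72)²) = √(1.00376 + 4.07168) = 2.253 km
G: √((0.030·111.32)² + (0.001·91.72)²) = √(11.15293 + 0.00841) = 3.341 km
H: √((0.027·111.32)² + (0.016·91.72)²) = √(9.03387 + 2.15361) = 3.345 km
I: √((0.000·111.32)² + (0.031·91.72)²) = √(0.00000 + 8.08447) = 2.843 km
J: √((0.025·111.32)² + (0.004·91.72)²) = √(7.74509 + 0.13460) = 2.807 km
K: √((-0.029·111.32)² + (0.006·91.72)²) = √(10.42179 + 0.30285) = 3.275 km
L: √((0.001·111.32)² + (0.039·91.72)²) = √(0.01239 + 12.79550) = 3.579 km
M: √((-0.032·111.32)² + (-0.022·91.72)²) = √(12.68955 + 4.07168) = 4.094 km
N: √((-0.021·111.32)² + (0.004·91.72)²) = √(5.46493 + 0.13460) = 2.366 km
Threshold 2.2 km: D (2.130 km) is within range.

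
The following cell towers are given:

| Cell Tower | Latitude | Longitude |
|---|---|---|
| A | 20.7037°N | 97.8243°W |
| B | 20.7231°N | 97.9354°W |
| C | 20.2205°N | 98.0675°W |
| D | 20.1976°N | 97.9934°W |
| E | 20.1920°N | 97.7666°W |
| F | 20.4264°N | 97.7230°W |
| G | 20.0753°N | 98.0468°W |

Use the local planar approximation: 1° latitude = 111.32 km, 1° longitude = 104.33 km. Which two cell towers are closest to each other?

Pairwise distances:
A–B: 11.7905 km
A–C: 59.4738 km
A–D: 59.0367 km
A–E: 57.2797 km
A–F: 32.6281 km
A–G: 73.7045 km
B–C: 57.6219 km
B–D: 58.8108 km
B–E: 61.6892 km
B–F: 39.7737 km
B–G: 73.0437 km
C–D: 8.1403 km
C–E: 31.5528 km
C–F: 42.6282 km
C–G: 16.3073 km
D–E: 23.6703 km
D–F: 38.0075 km
D–G: 14.7102 km
E–F: 26.4869 km
E–G: 31.9899 km
F–G: 51.6606 km
Closest pair: C–D at 8.1403 km.

C and D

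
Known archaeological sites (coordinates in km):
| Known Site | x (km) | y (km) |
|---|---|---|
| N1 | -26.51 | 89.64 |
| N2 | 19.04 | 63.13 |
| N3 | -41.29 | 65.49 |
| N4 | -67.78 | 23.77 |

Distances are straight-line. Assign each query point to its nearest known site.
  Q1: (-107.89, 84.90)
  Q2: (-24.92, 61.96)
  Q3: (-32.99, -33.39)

Q1 at (-107.89, 84.90):
  N1: 81.52 km
  N2: 128.78 km
  N3: 69.37 km
  N4: 73.11 km
  → nearest: N3 (69.37 km)
Q2 at (-24.92, 61.96):
  N1: 27.73 km
  N2: 43.98 km
  N3: 16.75 km
  N4: 57.41 km
  → nearest: N3 (16.75 km)
Q3 at (-32.99, -33.39):
  N1: 123.20 km
  N2: 109.65 km
  N3: 99.23 km
  N4: 66.91 km
  → nearest: N4 (66.91 km)

Q1→N3; Q2→N3; Q3→N4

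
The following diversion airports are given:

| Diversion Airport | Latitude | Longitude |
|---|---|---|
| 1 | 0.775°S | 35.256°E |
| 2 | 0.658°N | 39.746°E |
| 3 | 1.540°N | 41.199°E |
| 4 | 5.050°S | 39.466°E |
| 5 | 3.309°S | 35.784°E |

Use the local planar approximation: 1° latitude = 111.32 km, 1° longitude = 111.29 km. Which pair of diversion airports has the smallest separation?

Pairwise distances:
1–2: √((1.433·111.32)² + (4.490·111.29)²) = √(25447.12810 + 249692.19480) = 524.537 km
1–3: √((2.315·111.32)² + (5.943·111.29)²) = √(66412.27935 + 437445.29053) = 709.829 km
1–4: √((-4.275·111.32)² + (4.210·111.29)²) = √(226474.14745 + 219521.20425) = 667.829 km
1–5: √((-2.534·111.32)² + (0.528·111.29)²) = √(79571.87952 + 3452.86922) = 288.140 km
2–3: √((0.882·111.32)² + (1.453·111.29)²) = √(9640.14498 + 26148.30328) = 189.178 km
2–4: √((-5.708·111.32)² + (-0.280·111.29)²) = √(403751.66306 + 971.02039) = 636.178 km
2–5: √((-3.967·111.32)² + (-3.962·111.29)²) = √(195016.24785 + 194420.12912) = 624.048 km
3–4: √((-6.590·111.32)² + (-1.733·111.29)²) = √(538167.19936 + 37197.12809) = 758.528 km
3–5: √((-4.849·111.32)² + (-5.415·111.29)²) = √(291373.97821 + 363169.36507) = 809.039 km
4–5: √((1.741·111.32)² + (-3.682·111.29)²) = √(37561.58738 + 167911.27260) = 453.291 km
Closest pair: 2–3 at 189.178 km.

2 and 3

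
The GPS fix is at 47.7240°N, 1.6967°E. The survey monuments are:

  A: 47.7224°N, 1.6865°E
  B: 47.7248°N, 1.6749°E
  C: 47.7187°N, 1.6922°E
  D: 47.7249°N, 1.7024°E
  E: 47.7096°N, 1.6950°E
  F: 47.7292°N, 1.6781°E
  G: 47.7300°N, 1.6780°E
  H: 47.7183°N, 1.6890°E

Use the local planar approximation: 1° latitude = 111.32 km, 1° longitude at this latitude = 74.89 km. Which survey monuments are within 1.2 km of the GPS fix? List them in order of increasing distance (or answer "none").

Distances from 47.7240°N, 1.6967°E:
A: √((-0.0016·111.32)² + (-0.0102·74.89)²) = √(0.031724 + 0.583510) = 0.7844 km
B: √((0.0008·111.32)² + (-0.0218·74.89)²) = √(0.007931 + 2.665389) = 1.6350 km
C: √((-0.0053·111.32)² + (-0.0045·74.89)²) = √(0.348095 + 0.113572) = 0.6795 km
D: √((0.0009·111.32)² + (0.0057·74.89)²) = √(0.010038 + 0.182221) = 0.4385 km
E: √((-0.0144·111.32)² + (-0.0017·74.89)²) = √(2.569635 + 0.016209) = 1.6081 km
F: √((0.0052·111.32)² + (-0.0186·74.89)²) = √(0.335084 + 1.940321) = 1.5084 km
G: √((0.0060·111.32)² + (-0.0187·74.89)²) = √(0.446117 + 1.961241) = 1.5516 km
H: √((-0.0057·111.32)² + (-0.0077·74.89)²) = √(0.402621 + 0.332529) = 0.8574 km
Threshold 1.2 km: D (0.4385 km), C (0.6795 km), A (0.7844 km), H (0.8574 km) are within range.

D, C, A, H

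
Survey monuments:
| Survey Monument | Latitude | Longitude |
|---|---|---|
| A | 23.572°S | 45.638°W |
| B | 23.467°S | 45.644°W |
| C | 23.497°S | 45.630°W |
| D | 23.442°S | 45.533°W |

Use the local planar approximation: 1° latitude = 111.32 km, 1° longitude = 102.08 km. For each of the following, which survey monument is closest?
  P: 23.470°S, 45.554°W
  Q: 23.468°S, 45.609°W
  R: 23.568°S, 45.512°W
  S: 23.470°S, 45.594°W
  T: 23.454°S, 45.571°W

P→D; Q→B; R→A; S→C; T→D

P at 23.470°S, 45.554°W:
  A: √((-0.102·111.32)² + (-0.084·102.08)²) = √(128.92785 + 73.52582) = 14.229 km
  B: √((0.003·111.32)² + (-0.090·102.08)²) = √(0.11153 + 84.40464) = 9.193 km
  C: √((-0.027·111.32)² + (-0.076·102.08)²) = √(9.03387 + 60.18781) = 8.320 km
  D: √((0.028·111.32)² + (0.021·102.08)²) = √(9.71544 + 4.59536) = 3.783 km
  → nearest: D (3.783 km)
Q at 23.468°S, 45.609°W:
  A: √((-0.104·111.32)² + (-0.029·102.08)²) = √(134.03341 + 8.76349) = 11.950 km
  B: √((0.001·111.32)² + (-0.035·102.08)²) = √(0.01239 + 12.76490) = 3.575 km
  C: √((-0.029·111.32)² + (-0.021·102.08)²) = √(10.42179 + 4.59536) = 3.875 km
  D: √((0.026·111.32)² + (0.076·102.08)²) = √(8.37709 + 60.18781) = 8.280 km
  → nearest: B (3.575 km)
R at 23.568°S, 45.512°W:
  A: √((-0.004·111.32)² + (-0.126·102.08)²) = √(0.19827 + 165.43310) = 12.870 km
  B: √((0.101·111.32)² + (-0.132·102.08)²) = √(126.41224 + 181.56377) = 17.549 km
  C: √((0.071·111.32)² + (-0.118·102.08)²) = √(62.46879 + 145.09262) = 14.407 km
  D: √((0.126·111.32)² + (-0.021·102.08)²) = √(196.73765 + 4.59536) = 14.189 km
  → nearest: A (12.870 km)
S at 23.470°S, 45.594°W:
  A: √((-0.102·111.32)² + (-0.044·102.08)²) = √(128.92785 + 20.17375) = 12.211 km
  B: √((0.003·111.32)² + (-0.050·102.08)²) = √(0.11153 + 26.05082) = 5.115 km
  C: √((-0.027·111.32)² + (-0.036·102.08)²) = √(9.03387 + 13.50474) = 4.747 km
  D: √((0.028·111.32)² + (0.061·102.08)²) = √(9.71544 + 38.77403) = 6.963 km
  → nearest: C (4.747 km)
T at 23.454°S, 45.571°W:
  A: √((-0.118·111.32)² + (-0.067·102.08)²) = √(172.54819 + 46.77685) = 14.810 km
  B: √((-0.013·111.32)² + (-0.073·102.08)²) = √(2.09427 + 55.52992) = 7.591 km
  C: √((-0.043·111.32)² + (-0.059·102.08)²) = √(22.91307 + 36.27316) = 7.693 km
  D: √((0.012·111.32)² + (0.038·102.08)²) = √(1.78447 + 15.04695) = 4.103 km
  → nearest: D (4.103 km)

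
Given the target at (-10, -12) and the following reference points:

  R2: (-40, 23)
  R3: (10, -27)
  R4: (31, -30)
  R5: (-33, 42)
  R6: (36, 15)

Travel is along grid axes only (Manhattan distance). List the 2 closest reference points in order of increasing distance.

R3, R4

Distances from (-10, -12):
R2: 65
R3: 35
R4: 59
R5: 77
R6: 73
Sorted: R3 (35) < R4 (59) < R2 (65) < R6 (73) < …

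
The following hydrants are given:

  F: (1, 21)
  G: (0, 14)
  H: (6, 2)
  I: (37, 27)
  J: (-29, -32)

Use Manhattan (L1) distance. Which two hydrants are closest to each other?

F and G

Pairwise distances:
F–G: 8
G–H: 18
F–H: 24
F–I: 42
G–I: 50
H–I: 56
H–J: 69
G–J: 75
F–J: 83
I–J: 125
Closest pair: F–G at 8.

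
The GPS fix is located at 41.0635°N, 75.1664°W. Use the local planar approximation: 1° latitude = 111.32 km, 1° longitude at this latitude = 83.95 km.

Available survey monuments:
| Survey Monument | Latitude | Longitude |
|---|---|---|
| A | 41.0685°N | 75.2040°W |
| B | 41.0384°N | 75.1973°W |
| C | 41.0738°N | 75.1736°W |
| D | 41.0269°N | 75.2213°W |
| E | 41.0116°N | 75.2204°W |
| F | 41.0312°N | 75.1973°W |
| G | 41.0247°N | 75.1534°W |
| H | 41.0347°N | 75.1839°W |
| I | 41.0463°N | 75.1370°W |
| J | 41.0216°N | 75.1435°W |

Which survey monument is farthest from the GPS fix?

Distances from 41.0635°N, 75.1664°W:
A: √((0.0050·111.32)² + (-0.0376·83.95)²) = √(0.309804 + 9.963619) = 3.2052 km
B: √((-0.0251·111.32)² + (-0.0309·83.95)²) = √(7.807174 + 6.729121) = 3.8126 km
C: √((0.0103·111.32)² + (-0.0072·83.95)²) = √(1.314682 + 0.365348) = 1.2962 km
D: √((-0.0366·111.32)² + (-0.0549·83.95)²) = √(16.600018 + 21.241544) = 6.1515 km
E: √((-0.0519·111.32)² + (-0.0540·83.95)²) = √(33.379599 + 20.550809) = 7.3437 km
F: √((-0.0323·111.32)² + (-0.0309·83.95)²) = √(12.928598 + 6.729121) = 4.4337 km
G: √((-0.0388·111.32)² + (0.0130·83.95)²) = √(18.655627 + 1.191045) = 4.4550 km
H: √((-0.0288·111.32)² + (-0.0175·83.95)²) = √(10.278539 + 2.158328) = 3.5266 km
I: √((-0.0172·111.32)² + (0.0294·83.95)²) = √(3.666091 + 6.091666) = 3.1237 km
J: √((-0.0419·111.32)² + (0.0229·83.95)²) = √(21.755769 + 3.695833) = 5.0450 km
Maximum: E at 7.3437 km.

E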